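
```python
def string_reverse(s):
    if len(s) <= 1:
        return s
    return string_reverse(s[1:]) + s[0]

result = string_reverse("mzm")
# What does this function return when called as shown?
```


string_reverse("mzm")
= string_reverse("zm") + "m"
= string_reverse("m") + "z" + "m"
= "m" + "z" + "m"
= "mzm"


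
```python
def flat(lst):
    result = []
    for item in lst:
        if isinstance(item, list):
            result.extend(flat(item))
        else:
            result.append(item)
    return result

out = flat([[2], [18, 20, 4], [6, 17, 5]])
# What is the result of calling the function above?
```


flat([[2], [18, 20, 4], [6, 17, 5]])
Processing each element:
  [2] is a list -> flat recursively -> [2]
  [18, 20, 4] is a list -> flat recursively -> [18, 20, 4]
  [6, 17, 5] is a list -> flat recursively -> [6, 17, 5]
= [2, 18, 20, 4, 6, 17, 5]


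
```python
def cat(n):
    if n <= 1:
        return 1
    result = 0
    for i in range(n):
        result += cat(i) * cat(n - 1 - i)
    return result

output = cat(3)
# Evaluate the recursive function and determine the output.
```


cat(3)
= sum of cat(i) * cat(3-1-i) for i in 0..2
First compute sub-values bottom-up:
  cat(0) = 1, cat(1) = 1
  cat(2) = 1*1 + 1*1 = 2
Now cat(3):
  cat(0)*cat(2) = 1*2 = 2
  cat(1)*cat(1) = 1*1 = 1
  cat(2)*cat(0) = 2*1 = 2
= 2 + 1 + 2
= 5


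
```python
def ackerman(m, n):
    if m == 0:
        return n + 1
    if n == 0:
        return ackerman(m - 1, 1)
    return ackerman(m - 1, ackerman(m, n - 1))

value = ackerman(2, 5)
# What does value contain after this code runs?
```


ackerman(2, 5)
= ackerman(1, ackerman(2, 4))
First compute ackerman(2, 4) = 11
= ackerman(1, 11)
= 13


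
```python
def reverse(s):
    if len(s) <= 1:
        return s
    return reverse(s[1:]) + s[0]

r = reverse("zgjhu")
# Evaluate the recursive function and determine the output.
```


reverse("zgjhu")
= reverse("gjhu") + "z"
= reverse("jhu") + "g" + "z"
= reverse("hu") + "j" + "g" + "z"
= reverse("u") + "h" + "j" + "g" + "z"
= "u" + "h" + "j" + "g" + "z"
= "uhjgz"


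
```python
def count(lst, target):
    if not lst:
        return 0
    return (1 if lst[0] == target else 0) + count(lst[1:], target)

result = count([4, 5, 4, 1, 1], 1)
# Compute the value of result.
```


count([4, 5, 4, 1, 1], 1)
lst[0]=4 != 1: 0 + count([5, 4, 1, 1], 1)
lst[0]=5 != 1: 0 + count([4, 1, 1], 1)
lst[0]=4 != 1: 0 + count([1, 1], 1)
lst[0]=1 == 1: 1 + count([1], 1)
lst[0]=1 == 1: 1 + count([], 1)
= 2


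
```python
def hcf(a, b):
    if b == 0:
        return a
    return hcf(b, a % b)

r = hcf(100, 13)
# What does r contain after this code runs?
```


hcf(100, 13)
= hcf(13, 100 % 13) = hcf(13, 9)
= hcf(9, 13 % 9) = hcf(9, 4)
= hcf(4, 9 % 4) = hcf(4, 1)
= hcf(1, 4 % 1) = hcf(1, 0)
b == 0, return a = 1


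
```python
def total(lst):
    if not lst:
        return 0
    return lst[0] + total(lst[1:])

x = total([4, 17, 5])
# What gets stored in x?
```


total([4, 17, 5])
= 4 + total([17, 5])
= 4 + 17 + total([5])
= 4 + 17 + 5 + total([])
= 4 + 17 + 5 + 0
= 26


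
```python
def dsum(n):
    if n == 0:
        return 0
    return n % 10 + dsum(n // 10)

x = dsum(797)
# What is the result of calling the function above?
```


dsum(797)
= 7 + dsum(79)
= 7 + 9 + dsum(7)
= 7 + 9 + 7 + dsum(0)
= 7 + 9 + 7 + 0
= 23


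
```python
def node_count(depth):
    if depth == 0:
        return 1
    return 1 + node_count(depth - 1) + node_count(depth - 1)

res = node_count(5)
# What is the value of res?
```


node_count(5)
= 1 + node_count(4) + node_count(4)
= 1 + 2 * node_count(4)
node_count(k) = 2^(k+1) - 1
node_count(0) = 1
node_count(1) = 3
node_count(2) = 7
node_count(3) = 15
node_count(4) = 31
node_count(5) = 2^6 - 1 = 63


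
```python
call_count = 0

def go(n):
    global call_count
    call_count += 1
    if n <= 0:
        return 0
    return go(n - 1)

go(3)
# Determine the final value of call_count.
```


go(3) calls go(2) calls ... calls go(0)
Total calls: 3 + 1 (for base case) = 4


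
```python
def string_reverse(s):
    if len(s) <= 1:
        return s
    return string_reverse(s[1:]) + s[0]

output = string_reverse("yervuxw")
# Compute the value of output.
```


string_reverse("yervuxw")
= string_reverse("ervuxw") + "y"
= string_reverse("rvuxw") + "e" + "y"
= string_reverse("vuxw") + "r" + "e" + "y"
= string_reverse("uxw") + "v" + "r" + "e" + "y"
= string_reverse("xw") + "u" + "v" + "r" + "e" + "y"
= string_reverse("w") + "x" + "u" + "v" + "r" + "e" + "y"
= "w" + "x" + "u" + "v" + "r" + "e" + "y"
= "wxuvrey"


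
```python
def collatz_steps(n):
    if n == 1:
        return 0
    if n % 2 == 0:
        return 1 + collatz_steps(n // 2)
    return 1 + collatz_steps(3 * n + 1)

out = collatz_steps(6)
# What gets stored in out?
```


collatz_steps(6)
6 is even -> collatz_steps(3)
3 is odd -> 3*3+1 = 10 -> collatz_steps(10)
10 is even -> collatz_steps(5)
5 is odd -> 3*5+1 = 16 -> collatz_steps(16)
16 is even -> collatz_steps(8)
8 is even -> collatz_steps(4)
4 is even -> collatz_steps(2)
2 is even -> collatz_steps(1)
Reached 1 after 8 steps
= 8


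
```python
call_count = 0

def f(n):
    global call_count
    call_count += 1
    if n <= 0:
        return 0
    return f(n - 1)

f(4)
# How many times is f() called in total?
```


f(4) calls f(3) calls ... calls f(0)
Total calls: 4 + 1 (for base case) = 5


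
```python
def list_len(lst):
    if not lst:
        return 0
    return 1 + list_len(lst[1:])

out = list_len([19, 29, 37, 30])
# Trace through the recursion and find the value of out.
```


list_len([19, 29, 37, 30])
= 1 + list_len([29, 37, 30])
= 1 + 1 + list_len([37, 30])
= 1 + 1 + 1 + list_len([30])
= 1 + 1 + 1 + 1 + list_len([])
= 1 + 1 + 1 + 1 + 0
= 4


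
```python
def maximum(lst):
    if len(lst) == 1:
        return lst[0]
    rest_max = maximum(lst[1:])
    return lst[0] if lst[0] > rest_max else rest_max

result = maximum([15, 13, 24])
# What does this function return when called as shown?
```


maximum([15, 13, 24])
= compare 15 with maximum([13, 24])
= compare 13 with maximum([24])
Base: maximum([24]) = 24
compare 13 with 24: max = 24
compare 15 with 24: max = 24
= 24


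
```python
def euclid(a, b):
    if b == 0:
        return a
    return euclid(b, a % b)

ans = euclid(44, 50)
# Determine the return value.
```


euclid(44, 50)
= euclid(50, 44 % 50) = euclid(50, 44)
= euclid(44, 50 % 44) = euclid(44, 6)
= euclid(6, 44 % 6) = euclid(6, 2)
= euclid(2, 6 % 2) = euclid(2, 0)
b == 0, return a = 2


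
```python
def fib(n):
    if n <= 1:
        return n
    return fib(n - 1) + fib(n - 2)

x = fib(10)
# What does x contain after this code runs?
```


fib(10)
= fib(9) + fib(8)
= (fib(8) + fib(7)) + fib(8)
Computing bottom-up: fib(0)=0, fib(1)=1, fib(2)=1, fib(3)=2, fib(4)=3, fib(5)=5, fib(6)=8, fib(7)=13, fib(8)=21, fib(9)=34, fib(10)=55
= 55


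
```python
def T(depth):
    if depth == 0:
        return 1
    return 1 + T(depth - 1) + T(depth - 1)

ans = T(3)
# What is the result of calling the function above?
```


T(3)
= 1 + T(2) + T(2)
= 1 + 2 * T(2)
T(k) = 2^(k+1) - 1
T(0) = 1
T(1) = 3
T(2) = 7
T(3) = 15
T(3) = 2^4 - 1 = 15


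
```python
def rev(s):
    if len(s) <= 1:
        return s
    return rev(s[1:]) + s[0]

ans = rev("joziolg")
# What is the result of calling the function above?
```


rev("joziolg")
= rev("oziolg") + "j"
= rev("ziolg") + "o" + "j"
= rev("iolg") + "z" + "o" + "j"
= rev("olg") + "i" + "z" + "o" + "j"
= rev("lg") + "o" + "i" + "z" + "o" + "j"
= rev("g") + "l" + "o" + "i" + "z" + "o" + "j"
= "g" + "l" + "o" + "i" + "z" + "o" + "j"
= "gloizoj"


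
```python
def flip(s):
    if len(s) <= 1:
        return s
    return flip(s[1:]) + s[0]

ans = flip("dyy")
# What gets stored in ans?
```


flip("dyy")
= flip("yy") + "d"
= flip("y") + "y" + "d"
= "y" + "y" + "d"
= "yyd"


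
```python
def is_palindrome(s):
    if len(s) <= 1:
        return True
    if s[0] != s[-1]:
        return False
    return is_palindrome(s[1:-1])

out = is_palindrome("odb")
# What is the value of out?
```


is_palindrome("odb")
"odb": s[0]='o' != s[-1]='b' -> False
= False


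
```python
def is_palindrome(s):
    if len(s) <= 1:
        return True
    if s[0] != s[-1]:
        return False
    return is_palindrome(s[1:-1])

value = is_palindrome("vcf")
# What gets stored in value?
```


is_palindrome("vcf")
"vcf": s[0]='v' != s[-1]='f' -> False
= False


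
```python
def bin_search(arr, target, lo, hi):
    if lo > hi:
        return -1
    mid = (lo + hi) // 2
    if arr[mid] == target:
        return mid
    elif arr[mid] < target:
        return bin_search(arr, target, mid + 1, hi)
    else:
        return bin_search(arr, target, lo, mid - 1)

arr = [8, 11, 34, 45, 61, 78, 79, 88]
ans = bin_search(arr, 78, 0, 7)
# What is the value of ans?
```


bin_search(arr, 78, 0, 7)
lo=0, hi=7, mid=3, arr[mid]=45
45 < 78, search right half
lo=4, hi=7, mid=5, arr[mid]=78
arr[5] == 78, found at index 5
= 5


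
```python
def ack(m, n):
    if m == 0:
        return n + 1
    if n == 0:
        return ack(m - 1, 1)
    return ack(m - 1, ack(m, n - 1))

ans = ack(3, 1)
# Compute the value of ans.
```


ack(3, 1)
= ack(2, ack(3, 0))
First compute ack(3, 0) = 5
= ack(2, 5)
= 13


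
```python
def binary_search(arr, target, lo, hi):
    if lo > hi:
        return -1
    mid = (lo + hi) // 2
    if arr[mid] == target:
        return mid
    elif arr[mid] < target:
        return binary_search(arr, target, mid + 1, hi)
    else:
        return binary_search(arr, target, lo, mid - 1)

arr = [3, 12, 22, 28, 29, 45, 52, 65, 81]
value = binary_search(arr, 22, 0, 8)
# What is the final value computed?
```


binary_search(arr, 22, 0, 8)
lo=0, hi=8, mid=4, arr[mid]=29
29 > 22, search left half
lo=0, hi=3, mid=1, arr[mid]=12
12 < 22, search right half
lo=2, hi=3, mid=2, arr[mid]=22
arr[2] == 22, found at index 2
= 2


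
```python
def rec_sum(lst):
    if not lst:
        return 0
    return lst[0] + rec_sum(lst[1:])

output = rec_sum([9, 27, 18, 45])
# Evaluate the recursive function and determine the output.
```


rec_sum([9, 27, 18, 45])
= 9 + rec_sum([27, 18, 45])
= 9 + 27 + rec_sum([18, 45])
= 9 + 27 + 18 + rec_sum([45])
= 9 + 27 + 18 + 45 + rec_sum([])
= 9 + 27 + 18 + 45 + 0
= 99


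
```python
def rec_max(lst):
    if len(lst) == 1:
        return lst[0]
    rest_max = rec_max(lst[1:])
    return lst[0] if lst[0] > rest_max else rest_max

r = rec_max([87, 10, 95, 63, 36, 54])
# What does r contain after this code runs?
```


rec_max([87, 10, 95, 63, 36, 54])
= compare 87 with rec_max([10, 95, 63, 36, 54])
= compare 10 with rec_max([95, 63, 36, 54])
= compare 95 with rec_max([63, 36, 54])
= compare 63 with rec_max([36, 54])
= compare 36 with rec_max([54])
Base: rec_max([54]) = 54
compare 36 with 54: max = 54
compare 63 with 54: max = 63
compare 95 with 63: max = 95
compare 10 with 95: max = 95
compare 87 with 95: max = 95
= 95


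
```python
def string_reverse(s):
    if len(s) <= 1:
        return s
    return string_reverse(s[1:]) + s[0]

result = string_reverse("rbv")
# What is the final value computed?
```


string_reverse("rbv")
= string_reverse("bv") + "r"
= string_reverse("v") + "b" + "r"
= "v" + "b" + "r"
= "vbr"


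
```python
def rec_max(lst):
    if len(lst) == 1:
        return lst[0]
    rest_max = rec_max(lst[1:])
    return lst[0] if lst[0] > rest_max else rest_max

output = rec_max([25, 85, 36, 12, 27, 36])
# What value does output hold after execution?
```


rec_max([25, 85, 36, 12, 27, 36])
= compare 25 with rec_max([85, 36, 12, 27, 36])
= compare 85 with rec_max([36, 12, 27, 36])
= compare 36 with rec_max([12, 27, 36])
= compare 12 with rec_max([27, 36])
= compare 27 with rec_max([36])
Base: rec_max([36]) = 36
compare 27 with 36: max = 36
compare 12 with 36: max = 36
compare 36 with 36: max = 36
compare 85 with 36: max = 85
compare 25 with 85: max = 85
= 85


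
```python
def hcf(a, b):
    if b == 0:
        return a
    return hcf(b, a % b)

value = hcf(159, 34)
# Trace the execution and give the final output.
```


hcf(159, 34)
= hcf(34, 159 % 34) = hcf(34, 23)
= hcf(23, 34 % 23) = hcf(23, 11)
= hcf(11, 23 % 11) = hcf(11, 1)
= hcf(1, 11 % 1) = hcf(1, 0)
b == 0, return a = 1


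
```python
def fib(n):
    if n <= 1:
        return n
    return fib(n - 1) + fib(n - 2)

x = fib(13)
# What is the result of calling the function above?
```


fib(13)
= fib(12) + fib(11)
= (fib(11) + fib(10)) + fib(11)
Computing bottom-up: fib(0)=0, fib(1)=1, fib(2)=1, fib(3)=2, fib(4)=3, fib(5)=5, fib(6)=8, fib(7)=13, fib(8)=21, fib(9)=34, fib(10)=55, fib(11)=89, fib(12)=144, fib(13)=233
= 233


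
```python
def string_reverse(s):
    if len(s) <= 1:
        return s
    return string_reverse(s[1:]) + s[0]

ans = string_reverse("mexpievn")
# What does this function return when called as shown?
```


string_reverse("mexpievn")
= string_reverse("expievn") + "m"
= string_reverse("xpievn") + "e" + "m"
= string_reverse("pievn") + "x" + "e" + "m"
= string_reverse("ievn") + "p" + "x" + "e" + "m"
= string_reverse("evn") + "i" + "p" + "x" + "e" + "m"
= string_reverse("vn") + "e" + "i" + "p" + "x" + "e" + "m"
= string_reverse("n") + "v" + "e" + "i" + "p" + "x" + "e" + "m"
= "n" + "v" + "e" + "i" + "p" + "x" + "e" + "m"
= "nveipxem"


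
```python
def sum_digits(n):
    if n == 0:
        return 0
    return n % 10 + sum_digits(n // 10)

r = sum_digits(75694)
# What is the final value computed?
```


sum_digits(75694)
= 4 + sum_digits(7569)
= 4 + 9 + sum_digits(756)
= 4 + 9 + 6 + sum_digits(75)
= 4 + 9 + 6 + 5 + sum_digits(7)
= 4 + 9 + 6 + 5 + 7 + sum_digits(0)
= 4 + 9 + 6 + 5 + 7 + 0
= 31


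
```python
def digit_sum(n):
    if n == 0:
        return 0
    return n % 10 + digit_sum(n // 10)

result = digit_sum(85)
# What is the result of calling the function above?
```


digit_sum(85)
= 5 + digit_sum(8)
= 5 + 8 + digit_sum(0)
= 5 + 8 + 0
= 13


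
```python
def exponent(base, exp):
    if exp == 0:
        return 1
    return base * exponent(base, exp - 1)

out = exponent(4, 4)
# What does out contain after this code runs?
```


exponent(4, 4)
= 4 * exponent(4, 3)
= 4 * 4 * exponent(4, 2)
= 4 * 4 * 4 * exponent(4, 1)
= 4 * 4 * 4 * 4 * exponent(4, 0)
= 4 * 4 * 4 * 4 * 1
= 256


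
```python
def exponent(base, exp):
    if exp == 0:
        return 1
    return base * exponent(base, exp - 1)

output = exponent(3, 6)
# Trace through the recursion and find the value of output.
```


exponent(3, 6)
= 3 * exponent(3, 5)
= 3 * 3 * exponent(3, 4)
= 3 * 3 * 3 * exponent(3, 3)
= 3 * 3 * 3 * 3 * exponent(3, 2)
= 3 * 3 * 3 * 3 * 3 * exponent(3, 1)
= 3 * 3 * 3 * 3 * 3 * 3 * exponent(3, 0)
= 3 * 3 * 3 * 3 * 3 * 3 * 1
= 729


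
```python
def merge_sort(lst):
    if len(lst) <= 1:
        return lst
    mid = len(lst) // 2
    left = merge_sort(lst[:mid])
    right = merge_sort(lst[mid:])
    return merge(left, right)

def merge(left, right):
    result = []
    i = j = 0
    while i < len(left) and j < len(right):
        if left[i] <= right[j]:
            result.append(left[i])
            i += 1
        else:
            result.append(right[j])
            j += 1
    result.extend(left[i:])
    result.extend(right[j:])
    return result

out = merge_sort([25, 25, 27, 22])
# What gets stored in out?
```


merge_sort([25, 25, 27, 22])
Split into [25, 25] and [27, 22]
Left sorted: [25, 25]
Right sorted: [22, 27]
Merge [25, 25] and [22, 27]
= [22, 25, 25, 27]


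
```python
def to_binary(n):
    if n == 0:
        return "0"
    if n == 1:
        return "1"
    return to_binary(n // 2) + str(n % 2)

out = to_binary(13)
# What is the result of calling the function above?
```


to_binary(13)
= to_binary(6) + "1"
= to_binary(3) + "0" + "1"
= to_binary(1) + "1" + "0" + "1"
= "1" + "1" + "0" + "1"
= "1101"


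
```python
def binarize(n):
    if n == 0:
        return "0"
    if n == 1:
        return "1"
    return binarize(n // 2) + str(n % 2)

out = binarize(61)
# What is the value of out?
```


binarize(61)
= binarize(30) + "1"
= binarize(15) + "0" + "1"
= binarize(7) + "1" + "0" + "1"
= binarize(3) + "1" + "1" + "0" + "1"
= binarize(1) + "1" + "1" + "1" + "0" + "1"
= "1" + "1" + "1" + "1" + "0" + "1"
= "111101"


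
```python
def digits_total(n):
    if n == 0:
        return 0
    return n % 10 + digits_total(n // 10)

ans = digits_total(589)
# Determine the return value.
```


digits_total(589)
= 9 + digits_total(58)
= 9 + 8 + digits_total(5)
= 9 + 8 + 5 + digits_total(0)
= 9 + 8 + 5 + 0
= 22


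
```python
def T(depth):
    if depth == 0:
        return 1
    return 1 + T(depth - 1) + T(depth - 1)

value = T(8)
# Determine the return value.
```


T(8)
= 1 + T(7) + T(7)
= 1 + 2 * T(7)
T(k) = 2^(k+1) - 1
T(0) = 1
T(1) = 3
T(2) = 7
T(3) = 15
T(4) = 31
T(8) = 2^9 - 1 = 511


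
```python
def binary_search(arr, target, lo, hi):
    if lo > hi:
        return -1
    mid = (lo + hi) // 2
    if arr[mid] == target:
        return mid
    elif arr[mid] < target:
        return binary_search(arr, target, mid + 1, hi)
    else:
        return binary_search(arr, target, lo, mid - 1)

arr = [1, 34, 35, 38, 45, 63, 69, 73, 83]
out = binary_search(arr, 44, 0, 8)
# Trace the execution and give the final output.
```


binary_search(arr, 44, 0, 8)
lo=0, hi=8, mid=4, arr[mid]=45
45 > 44, search left half
lo=0, hi=3, mid=1, arr[mid]=34
34 < 44, search right half
lo=2, hi=3, mid=2, arr[mid]=35
35 < 44, search right half
lo=3, hi=3, mid=3, arr[mid]=38
38 < 44, search right half
lo > hi, target not found, return -1
= -1


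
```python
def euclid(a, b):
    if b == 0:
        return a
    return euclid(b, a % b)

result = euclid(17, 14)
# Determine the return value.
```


euclid(17, 14)
= euclid(14, 17 % 14) = euclid(14, 3)
= euclid(3, 14 % 3) = euclid(3, 2)
= euclid(2, 3 % 2) = euclid(2, 1)
= euclid(1, 2 % 1) = euclid(1, 0)
b == 0, return a = 1


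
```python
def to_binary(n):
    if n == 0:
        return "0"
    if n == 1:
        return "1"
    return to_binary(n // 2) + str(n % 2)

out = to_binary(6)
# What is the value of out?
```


to_binary(6)
= to_binary(3) + "0"
= to_binary(1) + "1" + "0"
= "1" + "1" + "0"
= "110"


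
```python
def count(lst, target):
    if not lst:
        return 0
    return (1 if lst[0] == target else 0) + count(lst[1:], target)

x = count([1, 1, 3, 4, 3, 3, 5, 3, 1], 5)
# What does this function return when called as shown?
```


count([1, 1, 3, 4, 3, 3, 5, 3, 1], 5)
lst[0]=1 != 5: 0 + count([1, 3, 4, 3, 3, 5, 3, 1], 5)
lst[0]=1 != 5: 0 + count([3, 4, 3, 3, 5, 3, 1], 5)
lst[0]=3 != 5: 0 + count([4, 3, 3, 5, 3, 1], 5)
lst[0]=4 != 5: 0 + count([3, 3, 5, 3, 1], 5)
lst[0]=3 != 5: 0 + count([3, 5, 3, 1], 5)
lst[0]=3 != 5: 0 + count([5, 3, 1], 5)
lst[0]=5 == 5: 1 + count([3, 1], 5)
lst[0]=3 != 5: 0 + count([1], 5)
lst[0]=1 != 5: 0 + count([], 5)
= 1


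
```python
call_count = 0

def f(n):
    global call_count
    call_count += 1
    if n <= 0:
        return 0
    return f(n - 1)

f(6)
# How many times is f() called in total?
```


f(6) calls f(5) calls ... calls f(0)
Total calls: 6 + 1 (for base case) = 7


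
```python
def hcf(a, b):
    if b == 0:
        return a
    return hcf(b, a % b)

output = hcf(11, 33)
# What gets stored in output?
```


hcf(11, 33)
= hcf(33, 11 % 33) = hcf(33, 11)
= hcf(11, 33 % 11) = hcf(11, 0)
b == 0, return a = 11


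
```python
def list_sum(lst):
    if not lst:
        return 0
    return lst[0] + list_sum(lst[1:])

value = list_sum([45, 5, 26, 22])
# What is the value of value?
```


list_sum([45, 5, 26, 22])
= 45 + list_sum([5, 26, 22])
= 45 + 5 + list_sum([26, 22])
= 45 + 5 + 26 + list_sum([22])
= 45 + 5 + 26 + 22 + list_sum([])
= 45 + 5 + 26 + 22 + 0
= 98


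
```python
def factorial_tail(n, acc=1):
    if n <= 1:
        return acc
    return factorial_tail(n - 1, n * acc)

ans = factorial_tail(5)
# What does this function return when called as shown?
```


factorial_tail(5, 1)
= factorial_tail(4, 5 * 1) = factorial_tail(4, 5)
= factorial_tail(3, 4 * 5) = factorial_tail(3, 20)
= factorial_tail(2, 3 * 20) = factorial_tail(2, 60)
= factorial_tail(1, 2 * 60) = factorial_tail(1, 120)
n <= 1, return acc = 120


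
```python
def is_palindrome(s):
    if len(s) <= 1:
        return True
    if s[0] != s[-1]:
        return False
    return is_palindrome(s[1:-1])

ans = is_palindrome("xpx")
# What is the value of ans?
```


is_palindrome("xpx")
"xpx": s[0]='x' == s[-1]='x' -> is_palindrome("p")
"p": len <= 1 -> True
= True


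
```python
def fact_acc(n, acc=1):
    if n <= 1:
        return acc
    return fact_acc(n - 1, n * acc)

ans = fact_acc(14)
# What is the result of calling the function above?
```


fact_acc(14, 1)
= fact_acc(13, 14 * 1) = fact_acc(13, 14)
= fact_acc(12, 13 * 14) = fact_acc(12, 182)
= fact_acc(11, 12 * 182) = fact_acc(11, 2184)
= fact_acc(10, 11 * 2184) = fact_acc(10, 24024)
= fact_acc(9, 10 * 24024) = fact_acc(9, 240240)
= fact_acc(8, 9 * 240240) = fact_acc(8, 2162160)
= fact_acc(7, 8 * 2162160) = fact_acc(7, 17297280)
= fact_acc(6, 7 * 17297280) = fact_acc(6, 121080960)
= fact_acc(5, 6 * 121080960) = fact_acc(5, 726485760)
= fact_acc(4, 5 * 726485760) = fact_acc(4, 3632428800)
= fact_acc(3, 4 * 3632428800) = fact_acc(3, 14529715200)
= fact_acc(2, 3 * 14529715200) = fact_acc(2, 43589145600)
= fact_acc(1, 2 * 43589145600) = fact_acc(1, 87178291200)
n <= 1, return acc = 87178291200


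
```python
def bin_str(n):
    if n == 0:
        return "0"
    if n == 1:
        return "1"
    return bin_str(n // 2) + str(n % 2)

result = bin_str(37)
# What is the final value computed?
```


bin_str(37)
= bin_str(18) + "1"
= bin_str(9) + "0" + "1"
= bin_str(4) + "1" + "0" + "1"
= bin_str(2) + "0" + "1" + "0" + "1"
= bin_str(1) + "0" + "0" + "1" + "0" + "1"
= "1" + "0" + "0" + "1" + "0" + "1"
= "100101"


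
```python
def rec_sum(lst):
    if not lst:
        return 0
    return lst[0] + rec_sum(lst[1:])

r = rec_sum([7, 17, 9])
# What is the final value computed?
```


rec_sum([7, 17, 9])
= 7 + rec_sum([17, 9])
= 7 + 17 + rec_sum([9])
= 7 + 17 + 9 + rec_sum([])
= 7 + 17 + 9 + 0
= 33


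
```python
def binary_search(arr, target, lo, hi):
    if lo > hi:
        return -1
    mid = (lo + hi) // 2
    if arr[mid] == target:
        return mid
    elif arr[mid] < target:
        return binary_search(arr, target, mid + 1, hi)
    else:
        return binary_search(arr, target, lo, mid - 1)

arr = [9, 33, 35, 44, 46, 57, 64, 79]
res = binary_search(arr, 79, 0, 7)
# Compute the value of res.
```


binary_search(arr, 79, 0, 7)
lo=0, hi=7, mid=3, arr[mid]=44
44 < 79, search right half
lo=4, hi=7, mid=5, arr[mid]=57
57 < 79, search right half
lo=6, hi=7, mid=6, arr[mid]=64
64 < 79, search right half
lo=7, hi=7, mid=7, arr[mid]=79
arr[7] == 79, found at index 7
= 7


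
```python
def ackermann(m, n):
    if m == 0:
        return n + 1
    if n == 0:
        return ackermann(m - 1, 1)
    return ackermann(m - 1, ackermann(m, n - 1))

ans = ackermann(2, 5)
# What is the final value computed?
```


ackermann(2, 5)
= ackermann(1, ackermann(2, 4))
First compute ackermann(2, 4) = 11
= ackermann(1, 11)
= 13


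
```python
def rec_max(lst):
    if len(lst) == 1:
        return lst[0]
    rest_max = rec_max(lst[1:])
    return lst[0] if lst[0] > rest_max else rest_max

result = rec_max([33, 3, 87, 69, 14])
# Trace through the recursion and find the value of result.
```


rec_max([33, 3, 87, 69, 14])
= compare 33 with rec_max([3, 87, 69, 14])
= compare 3 with rec_max([87, 69, 14])
= compare 87 with rec_max([69, 14])
= compare 69 with rec_max([14])
Base: rec_max([14]) = 14
compare 69 with 14: max = 69
compare 87 with 69: max = 87
compare 3 with 87: max = 87
compare 33 with 87: max = 87
= 87


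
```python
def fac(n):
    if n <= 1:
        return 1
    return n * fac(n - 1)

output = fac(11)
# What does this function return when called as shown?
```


fac(11)
= 11 * fac(10)
= 11 * 10 * fac(9)
= 11 * 10 * 9 * fac(8)
= 11 * 10 * 9 * 8 * fac(7)
= 11 * 10 * 9 * 8 * 7 * fac(6)
= 11 * 10 * 9 * 8 * 7 * 6 * fac(5)
= 11 * 10 * 9 * 8 * 7 * 6 * 5 * fac(4)
= 11 * 10 * 9 * 8 * 7 * 6 * 5 * 4 * fac(3)
= 11 * 10 * 9 * 8 * 7 * 6 * 5 * 4 * 3 * fac(2)
= 11 * 10 * 9 * 8 * 7 * 6 * 5 * 4 * 3 * 2 * fac(1)
= 11 * 10 * 9 * 8 * 7 * 6 * 5 * 4 * 3 * 2 * 1
= 39916800


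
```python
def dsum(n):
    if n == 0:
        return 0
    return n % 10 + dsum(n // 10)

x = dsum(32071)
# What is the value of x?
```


dsum(32071)
= 1 + dsum(3207)
= 1 + 7 + dsum(320)
= 1 + 7 + 0 + dsum(32)
= 1 + 7 + 0 + 2 + dsum(3)
= 1 + 7 + 0 + 2 + 3 + dsum(0)
= 1 + 7 + 0 + 2 + 3 + 0
= 13


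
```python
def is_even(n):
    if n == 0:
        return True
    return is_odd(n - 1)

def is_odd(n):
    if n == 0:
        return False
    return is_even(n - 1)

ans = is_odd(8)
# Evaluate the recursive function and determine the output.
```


is_odd(8)
= is_even(7)
= is_odd(6)
= is_even(5)
= is_odd(4)
= is_even(3)
= is_odd(2)
= is_even(1)
= is_odd(0)
n == 0: return False
= False


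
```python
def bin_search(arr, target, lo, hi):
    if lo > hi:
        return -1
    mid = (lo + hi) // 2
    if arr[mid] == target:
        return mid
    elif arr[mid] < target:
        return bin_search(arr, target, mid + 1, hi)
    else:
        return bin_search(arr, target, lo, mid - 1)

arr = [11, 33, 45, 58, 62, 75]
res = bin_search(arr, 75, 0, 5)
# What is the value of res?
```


bin_search(arr, 75, 0, 5)
lo=0, hi=5, mid=2, arr[mid]=45
45 < 75, search right half
lo=3, hi=5, mid=4, arr[mid]=62
62 < 75, search right half
lo=5, hi=5, mid=5, arr[mid]=75
arr[5] == 75, found at index 5
= 5


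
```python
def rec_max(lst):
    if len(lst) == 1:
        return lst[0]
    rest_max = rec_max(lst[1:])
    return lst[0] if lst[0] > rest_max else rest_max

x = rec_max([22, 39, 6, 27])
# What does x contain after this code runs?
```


rec_max([22, 39, 6, 27])
= compare 22 with rec_max([39, 6, 27])
= compare 39 with rec_max([6, 27])
= compare 6 with rec_max([27])
Base: rec_max([27]) = 27
compare 6 with 27: max = 27
compare 39 with 27: max = 39
compare 22 with 39: max = 39
= 39


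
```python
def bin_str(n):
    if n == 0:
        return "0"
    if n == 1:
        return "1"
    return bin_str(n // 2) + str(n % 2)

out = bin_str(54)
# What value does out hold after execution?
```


bin_str(54)
= bin_str(27) + "0"
= bin_str(13) + "1" + "0"
= bin_str(6) + "1" + "1" + "0"
= bin_str(3) + "0" + "1" + "1" + "0"
= bin_str(1) + "1" + "0" + "1" + "1" + "0"
= "1" + "1" + "0" + "1" + "1" + "0"
= "110110"


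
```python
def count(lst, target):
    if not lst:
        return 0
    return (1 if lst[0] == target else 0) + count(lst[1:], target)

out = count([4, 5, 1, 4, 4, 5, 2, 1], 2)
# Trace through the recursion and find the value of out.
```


count([4, 5, 1, 4, 4, 5, 2, 1], 2)
lst[0]=4 != 2: 0 + count([5, 1, 4, 4, 5, 2, 1], 2)
lst[0]=5 != 2: 0 + count([1, 4, 4, 5, 2, 1], 2)
lst[0]=1 != 2: 0 + count([4, 4, 5, 2, 1], 2)
lst[0]=4 != 2: 0 + count([4, 5, 2, 1], 2)
lst[0]=4 != 2: 0 + count([5, 2, 1], 2)
lst[0]=5 != 2: 0 + count([2, 1], 2)
lst[0]=2 == 2: 1 + count([1], 2)
lst[0]=1 != 2: 0 + count([], 2)
= 1


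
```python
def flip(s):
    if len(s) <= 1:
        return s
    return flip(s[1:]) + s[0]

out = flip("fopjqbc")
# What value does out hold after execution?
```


flip("fopjqbc")
= flip("opjqbc") + "f"
= flip("pjqbc") + "o" + "f"
= flip("jqbc") + "p" + "o" + "f"
= flip("qbc") + "j" + "p" + "o" + "f"
= flip("bc") + "q" + "j" + "p" + "o" + "f"
= flip("c") + "b" + "q" + "j" + "p" + "o" + "f"
= "c" + "b" + "q" + "j" + "p" + "o" + "f"
= "cbqjpof"


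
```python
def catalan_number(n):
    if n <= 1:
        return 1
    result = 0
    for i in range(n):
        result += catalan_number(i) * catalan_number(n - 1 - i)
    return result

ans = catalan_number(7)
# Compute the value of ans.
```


catalan_number(7)
= sum of catalan_number(i) * catalan_number(7-1-i) for i in 0..6
First compute sub-values bottom-up:
  catalan_number(0) = 1, catalan_number(1) = 1
  catalan_number(2) = 1*1 + 1*1 = 2
  catalan_number(3) = 1*2 + 1*1 + 2*1 = 5
  catalan_number(4) = 1*5 + 1*2 + 2*1 + 5*1 = 14
  catalan_number(5) = 1*14 + 1*5 + 2*2 + 5*1 + 14*1 = 42
  catalan_number(6) = 1*42 + 1*14 + 2*5 + 5*2 + 14*1 + 42*1 = 132
Now catalan_number(7):
  catalan_number(0)*catalan_number(6) = 1*132 = 132
  catalan_number(1)*catalan_number(5) = 1*42 = 42
  catalan_number(2)*catalan_number(4) = 2*14 = 28
  catalan_number(3)*catalan_number(3) = 5*5 = 25
  catalan_number(4)*catalan_number(2) = 14*2 = 28
  catalan_number(5)*catalan_number(1) = 42*1 = 42
  catalan_number(6)*catalan_number(0) = 132*1 = 132
= 132 + 42 + 28 + 25 + 28 + 42 + 132
= 429


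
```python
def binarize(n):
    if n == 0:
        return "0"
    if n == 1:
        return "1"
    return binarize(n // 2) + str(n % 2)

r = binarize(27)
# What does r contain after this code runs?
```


binarize(27)
= binarize(13) + "1"
= binarize(6) + "1" + "1"
= binarize(3) + "0" + "1" + "1"
= binarize(1) + "1" + "0" + "1" + "1"
= "1" + "1" + "0" + "1" + "1"
= "11011"


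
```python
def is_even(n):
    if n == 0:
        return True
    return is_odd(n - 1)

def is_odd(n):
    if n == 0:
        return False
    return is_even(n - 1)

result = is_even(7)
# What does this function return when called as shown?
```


is_even(7)
= is_odd(6)
= is_even(5)
= is_odd(4)
= is_even(3)
= is_odd(2)
= is_even(1)
= is_odd(0)
n == 0: return False
= False


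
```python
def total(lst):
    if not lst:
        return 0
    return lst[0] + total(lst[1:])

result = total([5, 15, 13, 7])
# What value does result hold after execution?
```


total([5, 15, 13, 7])
= 5 + total([15, 13, 7])
= 5 + 15 + total([13, 7])
= 5 + 15 + 13 + total([7])
= 5 + 15 + 13 + 7 + total([])
= 5 + 15 + 13 + 7 + 0
= 40


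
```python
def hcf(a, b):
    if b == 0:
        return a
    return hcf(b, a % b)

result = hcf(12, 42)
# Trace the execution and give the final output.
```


hcf(12, 42)
= hcf(42, 12 % 42) = hcf(42, 12)
= hcf(12, 42 % 12) = hcf(12, 6)
= hcf(6, 12 % 6) = hcf(6, 0)
b == 0, return a = 6


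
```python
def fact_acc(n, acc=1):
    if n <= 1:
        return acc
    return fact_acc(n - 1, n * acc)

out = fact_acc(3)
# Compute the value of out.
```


fact_acc(3, 1)
= fact_acc(2, 3 * 1) = fact_acc(2, 3)
= fact_acc(1, 2 * 3) = fact_acc(1, 6)
n <= 1, return acc = 6


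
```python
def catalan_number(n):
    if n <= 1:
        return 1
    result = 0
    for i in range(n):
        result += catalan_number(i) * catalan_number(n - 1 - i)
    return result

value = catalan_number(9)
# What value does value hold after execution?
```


catalan_number(9)
= sum of catalan_number(i) * catalan_number(9-1-i) for i in 0..8
First compute sub-values bottom-up:
  catalan_number(0) = 1, catalan_number(1) = 1
  catalan_number(2) = 1*1 + 1*1 = 2
  catalan_number(3) = 1*2 + 1*1 + 2*1 = 5
  catalan_number(4) = 1*5 + 1*2 + 2*1 + 5*1 = 14
  catalan_number(5) = 1*14 + 1*5 + 2*2 + 5*1 + 14*1 = 42
  catalan_number(6) = 1*42 + 1*14 + 2*5 + 5*2 + 14*1 + 42*1 = 132
  catalan_number(7) = 1*132 + 1*42 + 2*14 + 5*5 + 14*2 + 42*1 + 132*1 = 429
  catalan_number(8) = 1*429 + 1*132 + 2*42 + 5*14 + 14*5 + 42*2 + 132*1 + 429*1 = 1430
Now catalan_number(9):
  catalan_number(0)*catalan_number(8) = 1*1430 = 1430
  catalan_number(1)*catalan_number(7) = 1*429 = 429
  catalan_number(2)*catalan_number(6) = 2*132 = 264
  catalan_number(3)*catalan_number(5) = 5*42 = 210
  catalan_number(4)*catalan_number(4) = 14*14 = 196
  catalan_number(5)*catalan_number(3) = 42*5 = 210
  catalan_number(6)*catalan_number(2) = 132*2 = 264
  catalan_number(7)*catalan_number(1) = 429*1 = 429
  catalan_number(8)*catalan_number(0) = 1430*1 = 1430
= 1430 + 429 + 264 + 210 + 196 + 210 + 264 + 429 + 1430
= 4862


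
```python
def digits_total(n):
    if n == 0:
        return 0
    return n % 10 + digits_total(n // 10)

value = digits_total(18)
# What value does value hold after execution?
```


digits_total(18)
= 8 + digits_total(1)
= 8 + 1 + digits_total(0)
= 8 + 1 + 0
= 9


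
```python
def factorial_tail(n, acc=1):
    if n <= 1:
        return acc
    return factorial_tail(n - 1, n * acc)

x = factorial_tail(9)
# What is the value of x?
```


factorial_tail(9, 1)
= factorial_tail(8, 9 * 1) = factorial_tail(8, 9)
= factorial_tail(7, 8 * 9) = factorial_tail(7, 72)
= factorial_tail(6, 7 * 72) = factorial_tail(6, 504)
= factorial_tail(5, 6 * 504) = factorial_tail(5, 3024)
= factorial_tail(4, 5 * 3024) = factorial_tail(4, 15120)
= factorial_tail(3, 4 * 15120) = factorial_tail(3, 60480)
= factorial_tail(2, 3 * 60480) = factorial_tail(2, 181440)
= factorial_tail(1, 2 * 181440) = factorial_tail(1, 362880)
n <= 1, return acc = 362880


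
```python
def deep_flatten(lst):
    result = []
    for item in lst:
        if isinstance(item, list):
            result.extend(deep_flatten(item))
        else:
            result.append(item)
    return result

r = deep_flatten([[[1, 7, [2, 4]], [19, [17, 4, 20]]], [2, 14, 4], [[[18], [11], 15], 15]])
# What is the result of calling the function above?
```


deep_flatten([[[1, 7, [2, 4]], [19, [17, 4, 20]]], [2, 14, 4], [[[18], [11], 15], 15]])
Processing each element:
  [[1, 7, [2, 4]], [19, [17, 4, 20]]] is a list -> deep_flatten recursively -> [1, 7, 2, 4, 19, 17, 4, 20]
  [2, 14, 4] is a list -> deep_flatten recursively -> [2, 14, 4]
  [[[18], [11], 15], 15] is a list -> deep_flatten recursively -> [18, 11, 15, 15]
= [1, 7, 2, 4, 19, 17, 4, 20, 2, 14, 4, 18, 11, 15, 15]


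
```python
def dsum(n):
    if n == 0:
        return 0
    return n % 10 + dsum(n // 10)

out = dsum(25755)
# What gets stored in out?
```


dsum(25755)
= 5 + dsum(2575)
= 5 + 5 + dsum(257)
= 5 + 5 + 7 + dsum(25)
= 5 + 5 + 7 + 5 + dsum(2)
= 5 + 5 + 7 + 5 + 2 + dsum(0)
= 5 + 5 + 7 + 5 + 2 + 0
= 24


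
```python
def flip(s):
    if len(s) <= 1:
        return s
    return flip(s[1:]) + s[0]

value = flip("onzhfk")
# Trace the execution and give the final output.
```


flip("onzhfk")
= flip("nzhfk") + "o"
= flip("zhfk") + "n" + "o"
= flip("hfk") + "z" + "n" + "o"
= flip("fk") + "h" + "z" + "n" + "o"
= flip("k") + "f" + "h" + "z" + "n" + "o"
= "k" + "f" + "h" + "z" + "n" + "o"
= "kfhzno"


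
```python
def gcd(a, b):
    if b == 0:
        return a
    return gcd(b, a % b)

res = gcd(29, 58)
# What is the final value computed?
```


gcd(29, 58)
= gcd(58, 29 % 58) = gcd(58, 29)
= gcd(29, 58 % 29) = gcd(29, 0)
b == 0, return a = 29


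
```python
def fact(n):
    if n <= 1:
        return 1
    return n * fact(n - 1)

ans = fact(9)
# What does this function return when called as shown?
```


fact(9)
= 9 * fact(8)
= 9 * 8 * fact(7)
= 9 * 8 * 7 * fact(6)
= 9 * 8 * 7 * 6 * fact(5)
= 9 * 8 * 7 * 6 * 5 * fact(4)
= 9 * 8 * 7 * 6 * 5 * 4 * fact(3)
= 9 * 8 * 7 * 6 * 5 * 4 * 3 * fact(2)
= 9 * 8 * 7 * 6 * 5 * 4 * 3 * 2 * fact(1)
= 9 * 8 * 7 * 6 * 5 * 4 * 3 * 2 * 1
= 362880


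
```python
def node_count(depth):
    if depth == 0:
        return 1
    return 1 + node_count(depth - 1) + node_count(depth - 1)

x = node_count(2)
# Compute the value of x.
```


node_count(2)
= 1 + node_count(1) + node_count(1)
= 1 + 2 * node_count(1)
node_count(k) = 2^(k+1) - 1
node_count(0) = 1
node_count(1) = 3
node_count(2) = 7
node_count(2) = 2^3 - 1 = 7


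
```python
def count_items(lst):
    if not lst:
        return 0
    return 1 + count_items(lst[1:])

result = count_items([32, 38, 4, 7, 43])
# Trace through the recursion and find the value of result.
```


count_items([32, 38, 4, 7, 43])
= 1 + count_items([38, 4, 7, 43])
= 1 + 1 + count_items([4, 7, 43])
= 1 + 1 + 1 + count_items([7, 43])
= 1 + 1 + 1 + 1 + count_items([43])
= 1 + 1 + 1 + 1 + 1 + count_items([])
= 1 + 1 + 1 + 1 + 1 + 0
= 5


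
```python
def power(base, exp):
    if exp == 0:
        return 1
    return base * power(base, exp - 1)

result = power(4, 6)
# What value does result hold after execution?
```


power(4, 6)
= 4 * power(4, 5)
= 4 * 4 * power(4, 4)
= 4 * 4 * 4 * power(4, 3)
= 4 * 4 * 4 * 4 * power(4, 2)
= 4 * 4 * 4 * 4 * 4 * power(4, 1)
= 4 * 4 * 4 * 4 * 4 * 4 * power(4, 0)
= 4 * 4 * 4 * 4 * 4 * 4 * 1
= 4096


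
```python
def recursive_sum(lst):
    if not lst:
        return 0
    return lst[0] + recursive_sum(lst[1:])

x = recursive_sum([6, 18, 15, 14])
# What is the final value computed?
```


recursive_sum([6, 18, 15, 14])
= 6 + recursive_sum([18, 15, 14])
= 6 + 18 + recursive_sum([15, 14])
= 6 + 18 + 15 + recursive_sum([14])
= 6 + 18 + 15 + 14 + recursive_sum([])
= 6 + 18 + 15 + 14 + 0
= 53


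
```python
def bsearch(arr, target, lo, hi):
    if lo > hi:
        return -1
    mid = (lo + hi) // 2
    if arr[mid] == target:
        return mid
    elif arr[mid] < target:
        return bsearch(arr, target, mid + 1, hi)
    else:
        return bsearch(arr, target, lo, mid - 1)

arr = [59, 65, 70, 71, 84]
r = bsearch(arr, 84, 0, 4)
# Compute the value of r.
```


bsearch(arr, 84, 0, 4)
lo=0, hi=4, mid=2, arr[mid]=70
70 < 84, search right half
lo=3, hi=4, mid=3, arr[mid]=71
71 < 84, search right half
lo=4, hi=4, mid=4, arr[mid]=84
arr[4] == 84, found at index 4
= 4


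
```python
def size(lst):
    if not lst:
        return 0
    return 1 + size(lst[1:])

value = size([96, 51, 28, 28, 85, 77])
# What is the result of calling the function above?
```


size([96, 51, 28, 28, 85, 77])
= 1 + size([51, 28, 28, 85, 77])
= 1 + 1 + size([28, 28, 85, 77])
= 1 + 1 + 1 + size([28, 85, 77])
= 1 + 1 + 1 + 1 + size([85, 77])
= 1 + 1 + 1 + 1 + 1 + size([77])
= 1 + 1 + 1 + 1 + 1 + 1 + size([])
= 1 + 1 + 1 + 1 + 1 + 1 + 0
= 6


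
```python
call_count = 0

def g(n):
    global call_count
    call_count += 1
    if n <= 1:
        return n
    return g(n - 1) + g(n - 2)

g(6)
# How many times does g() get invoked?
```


g(6) calls g(5) and g(4); each non-base call branches into two more.
Let C(k) = total number of calls made by g(k), including the call to g(k) itself.
Base cases: C(0) = 1, C(1) = 1
Recurrence: C(k) = 1 + C(k-1) + C(k-2)
  C(2) = 1 + C(1) + C(0) = 1 + 1 + 1 = 3
  C(3) = 1 + C(2) + C(1) = 1 + 3 + 1 = 5
  C(4) = 1 + C(3) + C(2) = 1 + 5 + 3 = 9
  C(5) = 1 + C(4) + C(3) = 1 + 9 + 5 = 15
  C(6) = 1 + C(5) + C(4) = 1 + 15 + 9 = 25
Total calls = C(6) = 25


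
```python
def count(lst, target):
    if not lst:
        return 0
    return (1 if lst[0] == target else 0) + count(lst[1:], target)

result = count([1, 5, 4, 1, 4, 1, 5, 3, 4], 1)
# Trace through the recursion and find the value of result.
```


count([1, 5, 4, 1, 4, 1, 5, 3, 4], 1)
lst[0]=1 == 1: 1 + count([5, 4, 1, 4, 1, 5, 3, 4], 1)
lst[0]=5 != 1: 0 + count([4, 1, 4, 1, 5, 3, 4], 1)
lst[0]=4 != 1: 0 + count([1, 4, 1, 5, 3, 4], 1)
lst[0]=1 == 1: 1 + count([4, 1, 5, 3, 4], 1)
lst[0]=4 != 1: 0 + count([1, 5, 3, 4], 1)
lst[0]=1 == 1: 1 + count([5, 3, 4], 1)
lst[0]=5 != 1: 0 + count([3, 4], 1)
lst[0]=3 != 1: 0 + count([4], 1)
lst[0]=4 != 1: 0 + count([], 1)
= 3


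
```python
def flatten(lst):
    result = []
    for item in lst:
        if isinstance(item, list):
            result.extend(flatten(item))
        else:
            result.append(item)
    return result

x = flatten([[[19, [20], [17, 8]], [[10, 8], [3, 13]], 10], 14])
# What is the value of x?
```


flatten([[[19, [20], [17, 8]], [[10, 8], [3, 13]], 10], 14])
Processing each element:
  [[19, [20], [17, 8]], [[10, 8], [3, 13]], 10] is a list -> flatten recursively -> [19, 20, 17, 8, 10, 8, 3, 13, 10]
  14 is not a list -> append 14
= [19, 20, 17, 8, 10, 8, 3, 13, 10, 14]


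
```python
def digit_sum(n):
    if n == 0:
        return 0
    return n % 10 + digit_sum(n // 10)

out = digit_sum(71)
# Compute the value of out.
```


digit_sum(71)
= 1 + digit_sum(7)
= 1 + 7 + digit_sum(0)
= 1 + 7 + 0
= 8


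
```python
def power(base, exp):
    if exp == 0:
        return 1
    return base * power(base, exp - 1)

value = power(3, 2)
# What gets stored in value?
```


power(3, 2)
= 3 * power(3, 1)
= 3 * 3 * power(3, 0)
= 3 * 3 * 1
= 9


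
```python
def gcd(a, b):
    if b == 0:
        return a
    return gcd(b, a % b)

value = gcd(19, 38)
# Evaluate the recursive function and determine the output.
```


gcd(19, 38)
= gcd(38, 19 % 38) = gcd(38, 19)
= gcd(19, 38 % 19) = gcd(19, 0)
b == 0, return a = 19
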